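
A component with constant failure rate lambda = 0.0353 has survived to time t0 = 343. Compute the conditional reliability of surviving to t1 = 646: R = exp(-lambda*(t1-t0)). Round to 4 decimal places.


lambda = 0.0353
t0 = 343, t1 = 646
t1 - t0 = 303
lambda * (t1-t0) = 0.0353 * 303 = 10.6959
R = exp(-10.6959)
R = 0.0

0.0


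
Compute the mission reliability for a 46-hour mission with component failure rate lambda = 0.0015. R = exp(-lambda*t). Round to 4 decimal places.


lambda = 0.0015
mission_time = 46
lambda * t = 0.0015 * 46 = 0.069
R = exp(-0.069)
R = 0.9333

0.9333


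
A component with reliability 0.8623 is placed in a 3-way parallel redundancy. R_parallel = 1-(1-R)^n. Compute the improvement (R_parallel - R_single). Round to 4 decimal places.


R_single = 0.8623, n = 3
1 - R_single = 0.1377
(1 - R_single)^n = 0.1377^3 = 0.0026
R_parallel = 1 - 0.0026 = 0.9974
Improvement = 0.9974 - 0.8623
Improvement = 0.1351

0.1351


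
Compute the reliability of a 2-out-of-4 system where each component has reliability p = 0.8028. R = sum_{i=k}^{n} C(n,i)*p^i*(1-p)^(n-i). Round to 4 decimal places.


k = 2, n = 4, p = 0.8028
i=2: C(4,2)=6 * 0.8028^2 * 0.1972^2 = 0.1504
i=3: C(4,3)=4 * 0.8028^3 * 0.1972^1 = 0.4081
i=4: C(4,4)=1 * 0.8028^4 * 0.1972^0 = 0.4154
R = sum of terms = 0.9739

0.9739


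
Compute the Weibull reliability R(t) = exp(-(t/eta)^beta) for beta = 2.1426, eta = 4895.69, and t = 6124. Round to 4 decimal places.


beta = 2.1426, eta = 4895.69, t = 6124
t/eta = 6124 / 4895.69 = 1.2509
(t/eta)^beta = 1.2509^2.1426 = 1.6155
R(t) = exp(-1.6155)
R(t) = 0.1988

0.1988


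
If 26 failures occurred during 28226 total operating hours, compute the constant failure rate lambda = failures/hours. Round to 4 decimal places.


failures = 26
total_hours = 28226
lambda = 26 / 28226
lambda = 0.0009

0.0009


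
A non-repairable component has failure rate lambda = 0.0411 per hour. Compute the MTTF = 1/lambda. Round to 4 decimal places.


lambda = 0.0411
MTTF = 1 / 0.0411
MTTF = 24.3309

24.3309


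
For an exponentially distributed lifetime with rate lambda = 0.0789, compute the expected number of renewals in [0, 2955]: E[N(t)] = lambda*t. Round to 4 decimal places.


lambda = 0.0789
t = 2955
E[N(t)] = lambda * t
E[N(t)] = 0.0789 * 2955
E[N(t)] = 233.1495

233.1495


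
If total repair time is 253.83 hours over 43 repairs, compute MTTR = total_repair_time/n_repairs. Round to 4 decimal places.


total_repair_time = 253.83
n_repairs = 43
MTTR = 253.83 / 43
MTTR = 5.903

5.903


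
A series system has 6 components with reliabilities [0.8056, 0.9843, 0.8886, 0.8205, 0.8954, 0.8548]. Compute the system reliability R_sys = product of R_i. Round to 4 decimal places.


Components: [0.8056, 0.9843, 0.8886, 0.8205, 0.8954, 0.8548]
After component 1 (R=0.8056): product = 0.8056
After component 2 (R=0.9843): product = 0.793
After component 3 (R=0.8886): product = 0.7046
After component 4 (R=0.8205): product = 0.5781
After component 5 (R=0.8954): product = 0.5177
After component 6 (R=0.8548): product = 0.4425
R_sys = 0.4425

0.4425


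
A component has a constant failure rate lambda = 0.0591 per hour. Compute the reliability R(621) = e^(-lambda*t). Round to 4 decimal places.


lambda = 0.0591
t = 621
lambda * t = 36.7011
R(t) = e^(-36.7011)
R(t) = 0.0

0.0


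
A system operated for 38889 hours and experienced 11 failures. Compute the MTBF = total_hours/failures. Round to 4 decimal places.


total_hours = 38889
failures = 11
MTBF = 38889 / 11
MTBF = 3535.3636

3535.3636


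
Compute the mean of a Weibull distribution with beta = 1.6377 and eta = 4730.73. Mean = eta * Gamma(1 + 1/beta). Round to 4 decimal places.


beta = 1.6377, eta = 4730.73
1/beta = 0.6106
1 + 1/beta = 1.6106
Gamma(1.6106) = 0.8948
Mean = 4730.73 * 0.8948
Mean = 4232.842

4232.842


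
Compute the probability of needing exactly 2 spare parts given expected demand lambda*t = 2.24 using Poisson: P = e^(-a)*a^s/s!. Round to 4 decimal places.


a = 2.24, s = 2
e^(-a) = e^(-2.24) = 0.1065
a^s = 2.24^2 = 5.0176
s! = 2
P = 0.1065 * 5.0176 / 2
P = 0.2671

0.2671


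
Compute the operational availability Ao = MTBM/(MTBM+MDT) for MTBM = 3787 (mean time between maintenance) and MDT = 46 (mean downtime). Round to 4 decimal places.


MTBM = 3787
MDT = 46
MTBM + MDT = 3833
Ao = 3787 / 3833
Ao = 0.988

0.988


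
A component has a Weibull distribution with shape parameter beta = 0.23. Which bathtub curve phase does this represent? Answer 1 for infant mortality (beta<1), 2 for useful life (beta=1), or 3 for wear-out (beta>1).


beta = 0.23
Compare beta to 1:
beta < 1 => infant mortality (phase 1)
beta = 1 => useful life (phase 2)
beta > 1 => wear-out (phase 3)
Since beta = 0.23, this is infant mortality (decreasing failure rate)
Phase = 1

1


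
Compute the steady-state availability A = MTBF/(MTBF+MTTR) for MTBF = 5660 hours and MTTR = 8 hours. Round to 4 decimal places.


MTBF = 5660
MTTR = 8
MTBF + MTTR = 5668
A = 5660 / 5668
A = 0.9986

0.9986


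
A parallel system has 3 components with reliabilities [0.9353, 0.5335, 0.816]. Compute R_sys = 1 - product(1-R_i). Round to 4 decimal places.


Components: [0.9353, 0.5335, 0.816]
(1 - 0.9353) = 0.0647, running product = 0.0647
(1 - 0.5335) = 0.4665, running product = 0.0302
(1 - 0.816) = 0.184, running product = 0.0056
Product of (1-R_i) = 0.0056
R_sys = 1 - 0.0056 = 0.9944

0.9944


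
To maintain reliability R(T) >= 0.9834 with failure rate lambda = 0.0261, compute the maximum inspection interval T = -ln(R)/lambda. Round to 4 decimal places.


R_target = 0.9834
lambda = 0.0261
-ln(0.9834) = 0.0167
T = 0.0167 / 0.0261
T = 0.6414

0.6414


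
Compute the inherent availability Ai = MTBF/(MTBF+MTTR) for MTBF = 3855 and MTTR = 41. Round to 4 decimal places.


MTBF = 3855
MTTR = 41
MTBF + MTTR = 3896
Ai = 3855 / 3896
Ai = 0.9895

0.9895


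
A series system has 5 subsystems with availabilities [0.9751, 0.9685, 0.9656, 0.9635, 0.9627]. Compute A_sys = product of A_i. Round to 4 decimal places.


Subsystems: [0.9751, 0.9685, 0.9656, 0.9635, 0.9627]
After subsystem 1 (A=0.9751): product = 0.9751
After subsystem 2 (A=0.9685): product = 0.9444
After subsystem 3 (A=0.9656): product = 0.9119
After subsystem 4 (A=0.9635): product = 0.8786
After subsystem 5 (A=0.9627): product = 0.8458
A_sys = 0.8458

0.8458


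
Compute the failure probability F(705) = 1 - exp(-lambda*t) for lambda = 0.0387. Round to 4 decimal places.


lambda = 0.0387, t = 705
lambda * t = 27.2835
exp(-27.2835) = 0.0
F(t) = 1 - 0.0
F(t) = 1.0

1.0


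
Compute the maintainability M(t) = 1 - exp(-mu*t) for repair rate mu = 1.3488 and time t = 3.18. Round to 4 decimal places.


mu = 1.3488, t = 3.18
mu * t = 1.3488 * 3.18 = 4.2892
exp(-4.2892) = 0.0137
M(t) = 1 - 0.0137
M(t) = 0.9863

0.9863


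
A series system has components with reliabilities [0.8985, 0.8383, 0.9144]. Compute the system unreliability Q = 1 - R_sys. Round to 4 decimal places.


Components: [0.8985, 0.8383, 0.9144]
After component 1: product = 0.8985
After component 2: product = 0.7532
After component 3: product = 0.6887
R_sys = 0.6887
Q = 1 - 0.6887 = 0.3113

0.3113


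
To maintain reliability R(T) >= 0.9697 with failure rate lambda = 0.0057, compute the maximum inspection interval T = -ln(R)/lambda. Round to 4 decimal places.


R_target = 0.9697
lambda = 0.0057
-ln(0.9697) = 0.0308
T = 0.0308 / 0.0057
T = 5.398

5.398


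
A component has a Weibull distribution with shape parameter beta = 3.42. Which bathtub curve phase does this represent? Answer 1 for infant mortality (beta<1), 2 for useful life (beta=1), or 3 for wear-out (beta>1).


beta = 3.42
Compare beta to 1:
beta < 1 => infant mortality (phase 1)
beta = 1 => useful life (phase 2)
beta > 1 => wear-out (phase 3)
Since beta = 3.42, this is wear-out (increasing failure rate)
Phase = 3

3


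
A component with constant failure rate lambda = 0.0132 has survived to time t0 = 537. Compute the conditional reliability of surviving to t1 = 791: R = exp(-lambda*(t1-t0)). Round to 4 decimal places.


lambda = 0.0132
t0 = 537, t1 = 791
t1 - t0 = 254
lambda * (t1-t0) = 0.0132 * 254 = 3.3528
R = exp(-3.3528)
R = 0.035

0.035


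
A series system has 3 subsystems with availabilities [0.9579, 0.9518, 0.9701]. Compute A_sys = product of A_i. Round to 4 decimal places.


Subsystems: [0.9579, 0.9518, 0.9701]
After subsystem 1 (A=0.9579): product = 0.9579
After subsystem 2 (A=0.9518): product = 0.9117
After subsystem 3 (A=0.9701): product = 0.8845
A_sys = 0.8845

0.8845


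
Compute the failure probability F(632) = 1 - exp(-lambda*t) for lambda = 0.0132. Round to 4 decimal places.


lambda = 0.0132, t = 632
lambda * t = 8.3424
exp(-8.3424) = 0.0002
F(t) = 1 - 0.0002
F(t) = 0.9998

0.9998


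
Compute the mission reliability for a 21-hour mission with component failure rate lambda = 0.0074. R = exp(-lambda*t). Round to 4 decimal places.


lambda = 0.0074
mission_time = 21
lambda * t = 0.0074 * 21 = 0.1554
R = exp(-0.1554)
R = 0.8561

0.8561


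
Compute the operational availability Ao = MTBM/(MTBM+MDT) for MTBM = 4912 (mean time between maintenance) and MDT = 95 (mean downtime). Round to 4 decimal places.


MTBM = 4912
MDT = 95
MTBM + MDT = 5007
Ao = 4912 / 5007
Ao = 0.981

0.981


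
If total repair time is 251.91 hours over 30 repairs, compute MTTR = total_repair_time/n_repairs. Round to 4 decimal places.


total_repair_time = 251.91
n_repairs = 30
MTTR = 251.91 / 30
MTTR = 8.397

8.397


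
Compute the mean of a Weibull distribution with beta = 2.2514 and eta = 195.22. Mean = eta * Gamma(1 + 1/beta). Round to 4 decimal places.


beta = 2.2514, eta = 195.22
1/beta = 0.4442
1 + 1/beta = 1.4442
Gamma(1.4442) = 0.8857
Mean = 195.22 * 0.8857
Mean = 172.9131

172.9131


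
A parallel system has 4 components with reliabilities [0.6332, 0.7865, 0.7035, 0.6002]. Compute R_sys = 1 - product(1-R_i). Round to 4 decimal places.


Components: [0.6332, 0.7865, 0.7035, 0.6002]
(1 - 0.6332) = 0.3668, running product = 0.3668
(1 - 0.7865) = 0.2135, running product = 0.0783
(1 - 0.7035) = 0.2965, running product = 0.0232
(1 - 0.6002) = 0.3998, running product = 0.0093
Product of (1-R_i) = 0.0093
R_sys = 1 - 0.0093 = 0.9907

0.9907


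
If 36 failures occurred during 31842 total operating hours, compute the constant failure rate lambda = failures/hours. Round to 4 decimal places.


failures = 36
total_hours = 31842
lambda = 36 / 31842
lambda = 0.0011

0.0011


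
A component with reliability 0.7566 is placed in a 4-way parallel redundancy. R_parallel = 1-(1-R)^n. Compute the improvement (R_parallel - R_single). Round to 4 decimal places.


R_single = 0.7566, n = 4
1 - R_single = 0.2434
(1 - R_single)^n = 0.2434^4 = 0.0035
R_parallel = 1 - 0.0035 = 0.9965
Improvement = 0.9965 - 0.7566
Improvement = 0.2399

0.2399


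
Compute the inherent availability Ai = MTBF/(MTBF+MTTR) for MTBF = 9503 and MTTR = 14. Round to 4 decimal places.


MTBF = 9503
MTTR = 14
MTBF + MTTR = 9517
Ai = 9503 / 9517
Ai = 0.9985

0.9985


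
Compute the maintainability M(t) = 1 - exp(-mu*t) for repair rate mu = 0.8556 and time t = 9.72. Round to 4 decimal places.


mu = 0.8556, t = 9.72
mu * t = 0.8556 * 9.72 = 8.3164
exp(-8.3164) = 0.0002
M(t) = 1 - 0.0002
M(t) = 0.9998

0.9998


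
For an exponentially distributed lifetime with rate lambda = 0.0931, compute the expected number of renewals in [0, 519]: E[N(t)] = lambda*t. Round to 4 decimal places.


lambda = 0.0931
t = 519
E[N(t)] = lambda * t
E[N(t)] = 0.0931 * 519
E[N(t)] = 48.3189

48.3189


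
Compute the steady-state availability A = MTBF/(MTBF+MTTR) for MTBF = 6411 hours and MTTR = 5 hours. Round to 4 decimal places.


MTBF = 6411
MTTR = 5
MTBF + MTTR = 6416
A = 6411 / 6416
A = 0.9992

0.9992


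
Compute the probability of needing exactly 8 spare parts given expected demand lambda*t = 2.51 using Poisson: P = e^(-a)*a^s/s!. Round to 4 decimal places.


a = 2.51, s = 8
e^(-a) = e^(-2.51) = 0.0813
a^s = 2.51^8 = 1575.3961
s! = 40320
P = 0.0813 * 1575.3961 / 40320
P = 0.0032

0.0032


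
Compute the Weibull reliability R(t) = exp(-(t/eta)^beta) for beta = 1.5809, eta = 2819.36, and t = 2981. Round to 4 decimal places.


beta = 1.5809, eta = 2819.36, t = 2981
t/eta = 2981 / 2819.36 = 1.0573
(t/eta)^beta = 1.0573^1.5809 = 1.0921
R(t) = exp(-1.0921)
R(t) = 0.3355

0.3355


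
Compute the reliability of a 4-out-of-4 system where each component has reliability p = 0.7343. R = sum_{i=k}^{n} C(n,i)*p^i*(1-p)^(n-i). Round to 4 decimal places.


k = 4, n = 4, p = 0.7343
i=4: C(4,4)=1 * 0.7343^4 * 0.2657^0 = 0.2907
R = sum of terms = 0.2907

0.2907


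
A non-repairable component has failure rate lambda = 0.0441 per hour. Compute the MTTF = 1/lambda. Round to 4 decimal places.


lambda = 0.0441
MTTF = 1 / 0.0441
MTTF = 22.6757

22.6757


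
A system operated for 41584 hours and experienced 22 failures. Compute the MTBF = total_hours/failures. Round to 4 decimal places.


total_hours = 41584
failures = 22
MTBF = 41584 / 22
MTBF = 1890.1818

1890.1818


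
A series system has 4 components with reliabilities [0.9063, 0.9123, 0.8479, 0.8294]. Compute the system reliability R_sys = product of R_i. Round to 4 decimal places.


Components: [0.9063, 0.9123, 0.8479, 0.8294]
After component 1 (R=0.9063): product = 0.9063
After component 2 (R=0.9123): product = 0.8268
After component 3 (R=0.8479): product = 0.7011
After component 4 (R=0.8294): product = 0.5815
R_sys = 0.5815

0.5815


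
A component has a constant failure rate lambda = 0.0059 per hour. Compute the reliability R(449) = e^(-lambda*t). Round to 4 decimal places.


lambda = 0.0059
t = 449
lambda * t = 2.6491
R(t) = e^(-2.6491)
R(t) = 0.0707

0.0707


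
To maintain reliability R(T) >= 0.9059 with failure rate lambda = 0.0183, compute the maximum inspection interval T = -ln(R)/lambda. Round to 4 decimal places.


R_target = 0.9059
lambda = 0.0183
-ln(0.9059) = 0.0988
T = 0.0988 / 0.0183
T = 5.4003

5.4003


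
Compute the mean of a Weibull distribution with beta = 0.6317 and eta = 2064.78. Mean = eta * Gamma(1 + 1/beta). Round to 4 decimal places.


beta = 0.6317, eta = 2064.78
1/beta = 1.583
1 + 1/beta = 2.583
Gamma(2.583) = 1.4116
Mean = 2064.78 * 1.4116
Mean = 2914.6733

2914.6733


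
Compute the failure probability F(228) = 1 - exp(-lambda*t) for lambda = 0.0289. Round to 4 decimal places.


lambda = 0.0289, t = 228
lambda * t = 6.5892
exp(-6.5892) = 0.0014
F(t) = 1 - 0.0014
F(t) = 0.9986

0.9986


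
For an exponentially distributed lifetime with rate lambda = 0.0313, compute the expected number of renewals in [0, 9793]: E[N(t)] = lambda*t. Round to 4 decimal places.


lambda = 0.0313
t = 9793
E[N(t)] = lambda * t
E[N(t)] = 0.0313 * 9793
E[N(t)] = 306.5209

306.5209


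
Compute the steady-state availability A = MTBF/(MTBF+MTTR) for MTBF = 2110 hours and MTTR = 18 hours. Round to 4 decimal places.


MTBF = 2110
MTTR = 18
MTBF + MTTR = 2128
A = 2110 / 2128
A = 0.9915

0.9915


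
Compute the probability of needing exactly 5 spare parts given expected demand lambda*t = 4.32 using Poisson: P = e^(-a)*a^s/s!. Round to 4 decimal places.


a = 4.32, s = 5
e^(-a) = e^(-4.32) = 0.0133
a^s = 4.32^5 = 1504.592
s! = 120
P = 0.0133 * 1504.592 / 120
P = 0.1668

0.1668


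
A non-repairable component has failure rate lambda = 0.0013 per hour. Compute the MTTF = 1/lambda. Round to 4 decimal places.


lambda = 0.0013
MTTF = 1 / 0.0013
MTTF = 769.2308

769.2308


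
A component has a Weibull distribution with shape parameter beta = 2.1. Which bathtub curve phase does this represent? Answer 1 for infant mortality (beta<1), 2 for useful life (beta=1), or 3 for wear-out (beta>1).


beta = 2.1
Compare beta to 1:
beta < 1 => infant mortality (phase 1)
beta = 1 => useful life (phase 2)
beta > 1 => wear-out (phase 3)
Since beta = 2.1, this is wear-out (increasing failure rate)
Phase = 3

3


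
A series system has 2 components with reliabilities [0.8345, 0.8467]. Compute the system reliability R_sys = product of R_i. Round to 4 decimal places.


Components: [0.8345, 0.8467]
After component 1 (R=0.8345): product = 0.8345
After component 2 (R=0.8467): product = 0.7066
R_sys = 0.7066

0.7066


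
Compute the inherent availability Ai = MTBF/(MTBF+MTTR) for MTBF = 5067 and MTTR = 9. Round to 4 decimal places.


MTBF = 5067
MTTR = 9
MTBF + MTTR = 5076
Ai = 5067 / 5076
Ai = 0.9982

0.9982


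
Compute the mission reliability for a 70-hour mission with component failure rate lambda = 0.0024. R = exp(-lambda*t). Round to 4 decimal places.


lambda = 0.0024
mission_time = 70
lambda * t = 0.0024 * 70 = 0.168
R = exp(-0.168)
R = 0.8454

0.8454


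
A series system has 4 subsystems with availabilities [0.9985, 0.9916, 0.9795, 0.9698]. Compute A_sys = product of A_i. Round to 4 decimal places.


Subsystems: [0.9985, 0.9916, 0.9795, 0.9698]
After subsystem 1 (A=0.9985): product = 0.9985
After subsystem 2 (A=0.9916): product = 0.9901
After subsystem 3 (A=0.9795): product = 0.9698
After subsystem 4 (A=0.9698): product = 0.9405
A_sys = 0.9405

0.9405


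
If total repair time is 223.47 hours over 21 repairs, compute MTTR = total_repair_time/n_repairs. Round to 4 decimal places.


total_repair_time = 223.47
n_repairs = 21
MTTR = 223.47 / 21
MTTR = 10.6414

10.6414


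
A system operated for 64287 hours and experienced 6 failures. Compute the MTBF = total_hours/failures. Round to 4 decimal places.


total_hours = 64287
failures = 6
MTBF = 64287 / 6
MTBF = 10714.5

10714.5


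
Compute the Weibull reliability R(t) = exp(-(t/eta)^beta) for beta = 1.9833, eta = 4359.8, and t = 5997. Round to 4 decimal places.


beta = 1.9833, eta = 4359.8, t = 5997
t/eta = 5997 / 4359.8 = 1.3755
(t/eta)^beta = 1.3755^1.9833 = 1.882
R(t) = exp(-1.882)
R(t) = 0.1523

0.1523


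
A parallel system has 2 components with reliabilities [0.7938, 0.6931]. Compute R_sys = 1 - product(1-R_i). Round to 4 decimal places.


Components: [0.7938, 0.6931]
(1 - 0.7938) = 0.2062, running product = 0.2062
(1 - 0.6931) = 0.3069, running product = 0.0633
Product of (1-R_i) = 0.0633
R_sys = 1 - 0.0633 = 0.9367

0.9367


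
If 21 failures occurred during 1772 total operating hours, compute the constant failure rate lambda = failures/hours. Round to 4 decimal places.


failures = 21
total_hours = 1772
lambda = 21 / 1772
lambda = 0.0119

0.0119


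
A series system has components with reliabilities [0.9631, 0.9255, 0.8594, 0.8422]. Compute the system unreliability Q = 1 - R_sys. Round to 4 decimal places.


Components: [0.9631, 0.9255, 0.8594, 0.8422]
After component 1: product = 0.9631
After component 2: product = 0.8913
After component 3: product = 0.766
After component 4: product = 0.6451
R_sys = 0.6451
Q = 1 - 0.6451 = 0.3549

0.3549


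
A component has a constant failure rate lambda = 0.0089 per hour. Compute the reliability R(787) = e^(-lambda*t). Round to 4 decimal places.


lambda = 0.0089
t = 787
lambda * t = 7.0043
R(t) = e^(-7.0043)
R(t) = 0.0009

0.0009


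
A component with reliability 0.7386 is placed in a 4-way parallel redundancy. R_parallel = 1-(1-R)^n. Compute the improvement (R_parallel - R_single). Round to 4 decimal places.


R_single = 0.7386, n = 4
1 - R_single = 0.2614
(1 - R_single)^n = 0.2614^4 = 0.0047
R_parallel = 1 - 0.0047 = 0.9953
Improvement = 0.9953 - 0.7386
Improvement = 0.2567

0.2567


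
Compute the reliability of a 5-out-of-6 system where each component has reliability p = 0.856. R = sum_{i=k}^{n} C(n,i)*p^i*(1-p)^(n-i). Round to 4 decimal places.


k = 5, n = 6, p = 0.856
i=5: C(6,5)=6 * 0.856^5 * 0.144^1 = 0.3971
i=6: C(6,6)=1 * 0.856^6 * 0.144^0 = 0.3934
R = sum of terms = 0.7905

0.7905


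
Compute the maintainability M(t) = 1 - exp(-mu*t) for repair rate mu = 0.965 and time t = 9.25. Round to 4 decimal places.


mu = 0.965, t = 9.25
mu * t = 0.965 * 9.25 = 8.9262
exp(-8.9262) = 0.0001
M(t) = 1 - 0.0001
M(t) = 0.9999

0.9999


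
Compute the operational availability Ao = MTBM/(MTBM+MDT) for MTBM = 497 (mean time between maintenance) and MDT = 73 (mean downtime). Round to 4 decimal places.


MTBM = 497
MDT = 73
MTBM + MDT = 570
Ao = 497 / 570
Ao = 0.8719

0.8719


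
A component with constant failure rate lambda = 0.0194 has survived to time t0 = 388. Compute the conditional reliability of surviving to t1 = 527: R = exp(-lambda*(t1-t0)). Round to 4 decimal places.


lambda = 0.0194
t0 = 388, t1 = 527
t1 - t0 = 139
lambda * (t1-t0) = 0.0194 * 139 = 2.6966
R = exp(-2.6966)
R = 0.0674

0.0674


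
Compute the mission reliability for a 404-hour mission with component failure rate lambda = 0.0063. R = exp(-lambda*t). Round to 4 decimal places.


lambda = 0.0063
mission_time = 404
lambda * t = 0.0063 * 404 = 2.5452
R = exp(-2.5452)
R = 0.0785

0.0785


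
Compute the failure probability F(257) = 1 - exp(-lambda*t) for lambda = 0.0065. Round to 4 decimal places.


lambda = 0.0065, t = 257
lambda * t = 1.6705
exp(-1.6705) = 0.1882
F(t) = 1 - 0.1882
F(t) = 0.8118

0.8118


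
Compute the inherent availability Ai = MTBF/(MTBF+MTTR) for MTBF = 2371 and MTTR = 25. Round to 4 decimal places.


MTBF = 2371
MTTR = 25
MTBF + MTTR = 2396
Ai = 2371 / 2396
Ai = 0.9896

0.9896


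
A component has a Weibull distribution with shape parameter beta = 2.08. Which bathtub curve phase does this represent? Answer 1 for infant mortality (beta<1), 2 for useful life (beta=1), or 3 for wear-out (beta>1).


beta = 2.08
Compare beta to 1:
beta < 1 => infant mortality (phase 1)
beta = 1 => useful life (phase 2)
beta > 1 => wear-out (phase 3)
Since beta = 2.08, this is wear-out (increasing failure rate)
Phase = 3

3


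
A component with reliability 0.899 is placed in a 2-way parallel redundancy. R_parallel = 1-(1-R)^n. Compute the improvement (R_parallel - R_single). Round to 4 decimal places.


R_single = 0.899, n = 2
1 - R_single = 0.101
(1 - R_single)^n = 0.101^2 = 0.0102
R_parallel = 1 - 0.0102 = 0.9898
Improvement = 0.9898 - 0.899
Improvement = 0.0908

0.0908


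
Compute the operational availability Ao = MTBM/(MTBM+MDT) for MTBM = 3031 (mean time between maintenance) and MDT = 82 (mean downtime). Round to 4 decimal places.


MTBM = 3031
MDT = 82
MTBM + MDT = 3113
Ao = 3031 / 3113
Ao = 0.9737

0.9737


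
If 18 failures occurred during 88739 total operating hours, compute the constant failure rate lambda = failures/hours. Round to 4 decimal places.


failures = 18
total_hours = 88739
lambda = 18 / 88739
lambda = 0.0002

0.0002


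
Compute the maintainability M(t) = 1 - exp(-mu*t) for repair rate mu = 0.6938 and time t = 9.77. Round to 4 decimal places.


mu = 0.6938, t = 9.77
mu * t = 0.6938 * 9.77 = 6.7784
exp(-6.7784) = 0.0011
M(t) = 1 - 0.0011
M(t) = 0.9989

0.9989


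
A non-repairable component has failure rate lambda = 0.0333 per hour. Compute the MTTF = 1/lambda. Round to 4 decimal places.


lambda = 0.0333
MTTF = 1 / 0.0333
MTTF = 30.03

30.03


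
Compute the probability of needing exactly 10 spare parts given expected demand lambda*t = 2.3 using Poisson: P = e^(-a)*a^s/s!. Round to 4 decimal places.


a = 2.3, s = 10
e^(-a) = e^(-2.3) = 0.1003
a^s = 2.3^10 = 4142.6511
s! = 3628800
P = 0.1003 * 4142.6511 / 3628800
P = 0.0001

0.0001


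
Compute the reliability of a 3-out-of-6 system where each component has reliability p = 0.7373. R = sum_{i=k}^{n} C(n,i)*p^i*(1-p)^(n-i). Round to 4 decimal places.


k = 3, n = 6, p = 0.7373
i=3: C(6,3)=20 * 0.7373^3 * 0.2627^3 = 0.1453
i=4: C(6,4)=15 * 0.7373^4 * 0.2627^2 = 0.3059
i=5: C(6,5)=6 * 0.7373^5 * 0.2627^1 = 0.3434
i=6: C(6,6)=1 * 0.7373^6 * 0.2627^0 = 0.1606
R = sum of terms = 0.9553

0.9553


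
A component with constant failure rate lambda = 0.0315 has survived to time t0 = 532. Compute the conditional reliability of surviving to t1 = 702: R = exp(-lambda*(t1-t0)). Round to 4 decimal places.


lambda = 0.0315
t0 = 532, t1 = 702
t1 - t0 = 170
lambda * (t1-t0) = 0.0315 * 170 = 5.355
R = exp(-5.355)
R = 0.0047

0.0047


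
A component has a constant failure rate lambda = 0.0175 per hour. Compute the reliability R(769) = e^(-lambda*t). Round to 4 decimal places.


lambda = 0.0175
t = 769
lambda * t = 13.4575
R(t) = e^(-13.4575)
R(t) = 0.0

0.0


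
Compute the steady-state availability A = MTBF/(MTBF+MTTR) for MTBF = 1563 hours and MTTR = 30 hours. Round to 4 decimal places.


MTBF = 1563
MTTR = 30
MTBF + MTTR = 1593
A = 1563 / 1593
A = 0.9812

0.9812


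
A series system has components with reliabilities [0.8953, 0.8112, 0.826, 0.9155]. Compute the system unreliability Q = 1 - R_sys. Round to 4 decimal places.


Components: [0.8953, 0.8112, 0.826, 0.9155]
After component 1: product = 0.8953
After component 2: product = 0.7263
After component 3: product = 0.5999
After component 4: product = 0.5492
R_sys = 0.5492
Q = 1 - 0.5492 = 0.4508

0.4508


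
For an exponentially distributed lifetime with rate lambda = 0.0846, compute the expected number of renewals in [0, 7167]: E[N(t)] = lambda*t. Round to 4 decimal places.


lambda = 0.0846
t = 7167
E[N(t)] = lambda * t
E[N(t)] = 0.0846 * 7167
E[N(t)] = 606.3282

606.3282


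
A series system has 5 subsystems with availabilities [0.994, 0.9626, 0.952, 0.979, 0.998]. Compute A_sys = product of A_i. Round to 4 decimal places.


Subsystems: [0.994, 0.9626, 0.952, 0.979, 0.998]
After subsystem 1 (A=0.994): product = 0.994
After subsystem 2 (A=0.9626): product = 0.9568
After subsystem 3 (A=0.952): product = 0.9109
After subsystem 4 (A=0.979): product = 0.8918
After subsystem 5 (A=0.998): product = 0.89
A_sys = 0.89

0.89


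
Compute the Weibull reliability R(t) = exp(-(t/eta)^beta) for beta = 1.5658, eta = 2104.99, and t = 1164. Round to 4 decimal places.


beta = 1.5658, eta = 2104.99, t = 1164
t/eta = 1164 / 2104.99 = 0.553
(t/eta)^beta = 0.553^1.5658 = 0.3955
R(t) = exp(-0.3955)
R(t) = 0.6734

0.6734


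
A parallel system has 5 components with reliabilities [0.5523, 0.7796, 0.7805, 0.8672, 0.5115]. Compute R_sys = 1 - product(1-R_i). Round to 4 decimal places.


Components: [0.5523, 0.7796, 0.7805, 0.8672, 0.5115]
(1 - 0.5523) = 0.4477, running product = 0.4477
(1 - 0.7796) = 0.2204, running product = 0.0987
(1 - 0.7805) = 0.2195, running product = 0.0217
(1 - 0.8672) = 0.1328, running product = 0.0029
(1 - 0.5115) = 0.4885, running product = 0.0014
Product of (1-R_i) = 0.0014
R_sys = 1 - 0.0014 = 0.9986

0.9986


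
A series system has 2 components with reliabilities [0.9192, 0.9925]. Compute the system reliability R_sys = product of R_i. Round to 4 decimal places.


Components: [0.9192, 0.9925]
After component 1 (R=0.9192): product = 0.9192
After component 2 (R=0.9925): product = 0.9123
R_sys = 0.9123

0.9123


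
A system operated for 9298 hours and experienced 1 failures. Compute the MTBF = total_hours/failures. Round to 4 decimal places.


total_hours = 9298
failures = 1
MTBF = 9298 / 1
MTBF = 9298.0

9298.0


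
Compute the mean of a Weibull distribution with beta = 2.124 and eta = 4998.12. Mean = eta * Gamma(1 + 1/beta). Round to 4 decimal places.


beta = 2.124, eta = 4998.12
1/beta = 0.4708
1 + 1/beta = 1.4708
Gamma(1.4708) = 0.8856
Mean = 4998.12 * 0.8856
Mean = 4426.5309

4426.5309


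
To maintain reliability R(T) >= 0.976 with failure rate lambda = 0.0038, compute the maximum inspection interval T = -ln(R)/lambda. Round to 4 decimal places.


R_target = 0.976
lambda = 0.0038
-ln(0.976) = 0.0243
T = 0.0243 / 0.0038
T = 6.3928

6.3928


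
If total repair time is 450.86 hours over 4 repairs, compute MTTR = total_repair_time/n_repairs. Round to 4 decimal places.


total_repair_time = 450.86
n_repairs = 4
MTTR = 450.86 / 4
MTTR = 112.715

112.715


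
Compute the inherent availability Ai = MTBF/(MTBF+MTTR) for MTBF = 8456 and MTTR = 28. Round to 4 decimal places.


MTBF = 8456
MTTR = 28
MTBF + MTTR = 8484
Ai = 8456 / 8484
Ai = 0.9967

0.9967


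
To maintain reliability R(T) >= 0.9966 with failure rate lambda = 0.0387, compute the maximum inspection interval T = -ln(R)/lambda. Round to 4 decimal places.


R_target = 0.9966
lambda = 0.0387
-ln(0.9966) = 0.0034
T = 0.0034 / 0.0387
T = 0.088

0.088


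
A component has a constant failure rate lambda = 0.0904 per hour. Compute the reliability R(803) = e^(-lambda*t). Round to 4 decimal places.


lambda = 0.0904
t = 803
lambda * t = 72.5912
R(t) = e^(-72.5912)
R(t) = 0.0

0.0


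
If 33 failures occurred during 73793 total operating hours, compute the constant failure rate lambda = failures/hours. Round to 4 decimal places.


failures = 33
total_hours = 73793
lambda = 33 / 73793
lambda = 0.0004

0.0004


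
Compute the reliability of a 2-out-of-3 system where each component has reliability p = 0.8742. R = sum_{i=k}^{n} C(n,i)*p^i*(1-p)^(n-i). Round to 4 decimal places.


k = 2, n = 3, p = 0.8742
i=2: C(3,2)=3 * 0.8742^2 * 0.1258^1 = 0.2884
i=3: C(3,3)=1 * 0.8742^3 * 0.1258^0 = 0.6681
R = sum of terms = 0.9565

0.9565


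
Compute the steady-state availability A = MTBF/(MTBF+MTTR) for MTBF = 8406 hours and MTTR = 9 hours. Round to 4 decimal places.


MTBF = 8406
MTTR = 9
MTBF + MTTR = 8415
A = 8406 / 8415
A = 0.9989

0.9989


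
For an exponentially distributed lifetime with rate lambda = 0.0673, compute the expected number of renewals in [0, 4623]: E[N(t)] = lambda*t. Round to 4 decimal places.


lambda = 0.0673
t = 4623
E[N(t)] = lambda * t
E[N(t)] = 0.0673 * 4623
E[N(t)] = 311.1279

311.1279


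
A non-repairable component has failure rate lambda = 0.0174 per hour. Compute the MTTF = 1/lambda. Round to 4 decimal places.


lambda = 0.0174
MTTF = 1 / 0.0174
MTTF = 57.4713

57.4713


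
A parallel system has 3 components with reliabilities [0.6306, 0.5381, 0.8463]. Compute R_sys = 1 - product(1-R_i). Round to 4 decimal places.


Components: [0.6306, 0.5381, 0.8463]
(1 - 0.6306) = 0.3694, running product = 0.3694
(1 - 0.5381) = 0.4619, running product = 0.1706
(1 - 0.8463) = 0.1537, running product = 0.0262
Product of (1-R_i) = 0.0262
R_sys = 1 - 0.0262 = 0.9738

0.9738


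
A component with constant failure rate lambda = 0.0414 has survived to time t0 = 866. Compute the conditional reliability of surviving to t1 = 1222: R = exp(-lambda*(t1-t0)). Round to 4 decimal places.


lambda = 0.0414
t0 = 866, t1 = 1222
t1 - t0 = 356
lambda * (t1-t0) = 0.0414 * 356 = 14.7384
R = exp(-14.7384)
R = 0.0

0.0


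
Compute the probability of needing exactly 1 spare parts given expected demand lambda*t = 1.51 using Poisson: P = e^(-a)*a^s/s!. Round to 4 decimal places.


a = 1.51, s = 1
e^(-a) = e^(-1.51) = 0.2209
a^s = 1.51^1 = 1.51
s! = 1
P = 0.2209 * 1.51 / 1
P = 0.3336

0.3336


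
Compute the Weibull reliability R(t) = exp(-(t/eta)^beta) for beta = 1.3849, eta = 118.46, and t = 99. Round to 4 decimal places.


beta = 1.3849, eta = 118.46, t = 99
t/eta = 99 / 118.46 = 0.8357
(t/eta)^beta = 0.8357^1.3849 = 0.7799
R(t) = exp(-0.7799)
R(t) = 0.4584

0.4584


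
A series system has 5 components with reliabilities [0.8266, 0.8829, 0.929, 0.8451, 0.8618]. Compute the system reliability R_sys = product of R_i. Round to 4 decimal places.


Components: [0.8266, 0.8829, 0.929, 0.8451, 0.8618]
After component 1 (R=0.8266): product = 0.8266
After component 2 (R=0.8829): product = 0.7298
After component 3 (R=0.929): product = 0.678
After component 4 (R=0.8451): product = 0.573
After component 5 (R=0.8618): product = 0.4938
R_sys = 0.4938

0.4938


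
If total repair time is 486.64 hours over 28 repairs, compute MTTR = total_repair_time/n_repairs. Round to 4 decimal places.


total_repair_time = 486.64
n_repairs = 28
MTTR = 486.64 / 28
MTTR = 17.38

17.38


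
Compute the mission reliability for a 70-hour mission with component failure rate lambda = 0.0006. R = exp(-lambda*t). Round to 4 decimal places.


lambda = 0.0006
mission_time = 70
lambda * t = 0.0006 * 70 = 0.042
R = exp(-0.042)
R = 0.9589

0.9589


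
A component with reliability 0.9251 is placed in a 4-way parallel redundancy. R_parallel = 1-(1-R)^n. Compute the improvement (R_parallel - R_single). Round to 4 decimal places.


R_single = 0.9251, n = 4
1 - R_single = 0.0749
(1 - R_single)^n = 0.0749^4 = 0.0
R_parallel = 1 - 0.0 = 1.0
Improvement = 1.0 - 0.9251
Improvement = 0.0749

0.0749


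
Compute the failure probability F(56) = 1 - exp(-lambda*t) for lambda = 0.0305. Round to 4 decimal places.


lambda = 0.0305, t = 56
lambda * t = 1.708
exp(-1.708) = 0.1812
F(t) = 1 - 0.1812
F(t) = 0.8188

0.8188


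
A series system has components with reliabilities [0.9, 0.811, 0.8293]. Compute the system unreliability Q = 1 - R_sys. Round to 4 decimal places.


Components: [0.9, 0.811, 0.8293]
After component 1: product = 0.9
After component 2: product = 0.7299
After component 3: product = 0.6053
R_sys = 0.6053
Q = 1 - 0.6053 = 0.3947

0.3947


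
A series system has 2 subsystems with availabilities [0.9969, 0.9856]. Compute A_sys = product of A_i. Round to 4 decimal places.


Subsystems: [0.9969, 0.9856]
After subsystem 1 (A=0.9969): product = 0.9969
After subsystem 2 (A=0.9856): product = 0.9825
A_sys = 0.9825

0.9825


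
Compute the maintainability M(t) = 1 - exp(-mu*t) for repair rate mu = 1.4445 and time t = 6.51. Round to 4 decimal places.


mu = 1.4445, t = 6.51
mu * t = 1.4445 * 6.51 = 9.4037
exp(-9.4037) = 0.0001
M(t) = 1 - 0.0001
M(t) = 0.9999

0.9999


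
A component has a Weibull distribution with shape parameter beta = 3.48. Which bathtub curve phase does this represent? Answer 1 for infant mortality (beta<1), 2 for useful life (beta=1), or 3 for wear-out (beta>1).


beta = 3.48
Compare beta to 1:
beta < 1 => infant mortality (phase 1)
beta = 1 => useful life (phase 2)
beta > 1 => wear-out (phase 3)
Since beta = 3.48, this is wear-out (increasing failure rate)
Phase = 3

3


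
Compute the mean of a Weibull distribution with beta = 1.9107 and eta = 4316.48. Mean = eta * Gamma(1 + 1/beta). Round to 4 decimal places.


beta = 1.9107, eta = 4316.48
1/beta = 0.5234
1 + 1/beta = 1.5234
Gamma(1.5234) = 0.8872
Mean = 4316.48 * 0.8872
Mean = 3829.6148

3829.6148


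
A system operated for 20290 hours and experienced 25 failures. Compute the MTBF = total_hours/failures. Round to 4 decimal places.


total_hours = 20290
failures = 25
MTBF = 20290 / 25
MTBF = 811.6

811.6


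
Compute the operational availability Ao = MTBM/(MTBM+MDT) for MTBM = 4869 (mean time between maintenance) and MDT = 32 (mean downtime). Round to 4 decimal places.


MTBM = 4869
MDT = 32
MTBM + MDT = 4901
Ao = 4869 / 4901
Ao = 0.9935

0.9935


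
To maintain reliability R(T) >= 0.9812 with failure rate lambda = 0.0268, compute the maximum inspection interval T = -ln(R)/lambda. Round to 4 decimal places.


R_target = 0.9812
lambda = 0.0268
-ln(0.9812) = 0.019
T = 0.019 / 0.0268
T = 0.7082

0.7082


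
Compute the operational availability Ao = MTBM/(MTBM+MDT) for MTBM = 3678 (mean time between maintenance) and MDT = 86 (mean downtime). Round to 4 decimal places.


MTBM = 3678
MDT = 86
MTBM + MDT = 3764
Ao = 3678 / 3764
Ao = 0.9772

0.9772


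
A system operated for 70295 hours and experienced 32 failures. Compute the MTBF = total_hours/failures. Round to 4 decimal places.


total_hours = 70295
failures = 32
MTBF = 70295 / 32
MTBF = 2196.7188

2196.7188


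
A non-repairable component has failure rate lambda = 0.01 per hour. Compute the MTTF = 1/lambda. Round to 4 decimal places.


lambda = 0.01
MTTF = 1 / 0.01
MTTF = 100.0

100.0


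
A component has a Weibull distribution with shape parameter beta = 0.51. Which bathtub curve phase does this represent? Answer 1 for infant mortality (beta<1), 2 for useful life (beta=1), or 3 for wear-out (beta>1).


beta = 0.51
Compare beta to 1:
beta < 1 => infant mortality (phase 1)
beta = 1 => useful life (phase 2)
beta > 1 => wear-out (phase 3)
Since beta = 0.51, this is infant mortality (decreasing failure rate)
Phase = 1

1


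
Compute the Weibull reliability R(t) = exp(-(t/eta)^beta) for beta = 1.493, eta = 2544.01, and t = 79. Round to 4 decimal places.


beta = 1.493, eta = 2544.01, t = 79
t/eta = 79 / 2544.01 = 0.0311
(t/eta)^beta = 0.0311^1.493 = 0.0056
R(t) = exp(-0.0056)
R(t) = 0.9944

0.9944


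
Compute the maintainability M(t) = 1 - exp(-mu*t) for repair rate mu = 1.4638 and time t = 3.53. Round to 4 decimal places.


mu = 1.4638, t = 3.53
mu * t = 1.4638 * 3.53 = 5.1672
exp(-5.1672) = 0.0057
M(t) = 1 - 0.0057
M(t) = 0.9943

0.9943


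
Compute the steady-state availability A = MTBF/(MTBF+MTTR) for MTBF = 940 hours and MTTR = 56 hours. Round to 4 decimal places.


MTBF = 940
MTTR = 56
MTBF + MTTR = 996
A = 940 / 996
A = 0.9438

0.9438


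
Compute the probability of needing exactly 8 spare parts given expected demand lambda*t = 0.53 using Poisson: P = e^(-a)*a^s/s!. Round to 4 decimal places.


a = 0.53, s = 8
e^(-a) = e^(-0.53) = 0.5886
a^s = 0.53^8 = 0.0062
s! = 40320
P = 0.5886 * 0.0062 / 40320
P = 0.0

0.0


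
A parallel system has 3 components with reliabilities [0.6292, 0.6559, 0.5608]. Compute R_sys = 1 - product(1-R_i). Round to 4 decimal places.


Components: [0.6292, 0.6559, 0.5608]
(1 - 0.6292) = 0.3708, running product = 0.3708
(1 - 0.6559) = 0.3441, running product = 0.1276
(1 - 0.5608) = 0.4392, running product = 0.056
Product of (1-R_i) = 0.056
R_sys = 1 - 0.056 = 0.944

0.944


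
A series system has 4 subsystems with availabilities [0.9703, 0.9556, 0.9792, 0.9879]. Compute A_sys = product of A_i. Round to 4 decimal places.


Subsystems: [0.9703, 0.9556, 0.9792, 0.9879]
After subsystem 1 (A=0.9703): product = 0.9703
After subsystem 2 (A=0.9556): product = 0.9272
After subsystem 3 (A=0.9792): product = 0.9079
After subsystem 4 (A=0.9879): product = 0.8969
A_sys = 0.8969

0.8969


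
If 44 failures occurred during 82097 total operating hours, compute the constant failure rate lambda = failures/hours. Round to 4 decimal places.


failures = 44
total_hours = 82097
lambda = 44 / 82097
lambda = 0.0005

0.0005


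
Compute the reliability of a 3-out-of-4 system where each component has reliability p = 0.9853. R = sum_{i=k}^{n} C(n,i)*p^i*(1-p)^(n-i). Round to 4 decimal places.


k = 3, n = 4, p = 0.9853
i=3: C(4,3)=4 * 0.9853^3 * 0.0147^1 = 0.0562
i=4: C(4,4)=1 * 0.9853^4 * 0.0147^0 = 0.9425
R = sum of terms = 0.9987

0.9987


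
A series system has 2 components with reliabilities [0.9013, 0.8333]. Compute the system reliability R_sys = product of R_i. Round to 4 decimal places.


Components: [0.9013, 0.8333]
After component 1 (R=0.9013): product = 0.9013
After component 2 (R=0.8333): product = 0.7511
R_sys = 0.7511

0.7511


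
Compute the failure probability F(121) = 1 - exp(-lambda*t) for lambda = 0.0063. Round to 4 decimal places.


lambda = 0.0063, t = 121
lambda * t = 0.7623
exp(-0.7623) = 0.4666
F(t) = 1 - 0.4666
F(t) = 0.5334

0.5334


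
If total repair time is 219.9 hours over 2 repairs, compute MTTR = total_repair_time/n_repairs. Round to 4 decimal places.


total_repair_time = 219.9
n_repairs = 2
MTTR = 219.9 / 2
MTTR = 109.95

109.95


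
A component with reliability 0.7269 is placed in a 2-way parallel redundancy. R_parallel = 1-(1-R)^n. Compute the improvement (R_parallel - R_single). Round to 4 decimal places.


R_single = 0.7269, n = 2
1 - R_single = 0.2731
(1 - R_single)^n = 0.2731^2 = 0.0746
R_parallel = 1 - 0.0746 = 0.9254
Improvement = 0.9254 - 0.7269
Improvement = 0.1985

0.1985


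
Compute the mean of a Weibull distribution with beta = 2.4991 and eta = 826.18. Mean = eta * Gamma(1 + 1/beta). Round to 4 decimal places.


beta = 2.4991, eta = 826.18
1/beta = 0.4001
1 + 1/beta = 1.4001
Gamma(1.4001) = 0.8873
Mean = 826.18 * 0.8873
Mean = 733.0331

733.0331
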